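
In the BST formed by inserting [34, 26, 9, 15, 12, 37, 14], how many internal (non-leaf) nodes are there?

Tree built from: [34, 26, 9, 15, 12, 37, 14]
Tree (level-order array): [34, 26, 37, 9, None, None, None, None, 15, 12, None, None, 14]
Rule: An internal node has at least one child.
Per-node child counts:
  node 34: 2 child(ren)
  node 26: 1 child(ren)
  node 9: 1 child(ren)
  node 15: 1 child(ren)
  node 12: 1 child(ren)
  node 14: 0 child(ren)
  node 37: 0 child(ren)
Matching nodes: [34, 26, 9, 15, 12]
Count of internal (non-leaf) nodes: 5


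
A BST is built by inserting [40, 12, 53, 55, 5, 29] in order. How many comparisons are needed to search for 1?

Search path for 1: 40 -> 12 -> 5
Found: False
Comparisons: 3


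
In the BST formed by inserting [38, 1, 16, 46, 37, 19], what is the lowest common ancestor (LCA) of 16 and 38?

Tree insertion order: [38, 1, 16, 46, 37, 19]
Tree (level-order array): [38, 1, 46, None, 16, None, None, None, 37, 19]
In a BST, the LCA of p=16, q=38 is the first node v on the
root-to-leaf path with p <= v <= q (go left if both < v, right if both > v).
Walk from root:
  at 38: 16 <= 38 <= 38, this is the LCA
LCA = 38


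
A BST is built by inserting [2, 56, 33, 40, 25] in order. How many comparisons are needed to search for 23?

Search path for 23: 2 -> 56 -> 33 -> 25
Found: False
Comparisons: 4


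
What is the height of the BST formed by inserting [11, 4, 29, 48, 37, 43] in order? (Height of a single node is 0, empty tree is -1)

Insertion order: [11, 4, 29, 48, 37, 43]
Tree (level-order array): [11, 4, 29, None, None, None, 48, 37, None, None, 43]
Compute height bottom-up (empty subtree = -1):
  height(4) = 1 + max(-1, -1) = 0
  height(43) = 1 + max(-1, -1) = 0
  height(37) = 1 + max(-1, 0) = 1
  height(48) = 1 + max(1, -1) = 2
  height(29) = 1 + max(-1, 2) = 3
  height(11) = 1 + max(0, 3) = 4
Height = 4


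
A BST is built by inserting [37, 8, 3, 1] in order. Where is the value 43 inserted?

Starting tree (level order): [37, 8, None, 3, None, 1]
Insertion path: 37
Result: insert 43 as right child of 37
Final tree (level order): [37, 8, 43, 3, None, None, None, 1]


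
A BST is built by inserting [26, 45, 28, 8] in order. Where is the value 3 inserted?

Starting tree (level order): [26, 8, 45, None, None, 28]
Insertion path: 26 -> 8
Result: insert 3 as left child of 8
Final tree (level order): [26, 8, 45, 3, None, 28]


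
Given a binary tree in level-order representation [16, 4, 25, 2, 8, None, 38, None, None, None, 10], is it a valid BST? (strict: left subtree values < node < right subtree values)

Level-order array: [16, 4, 25, 2, 8, None, 38, None, None, None, 10]
Validate using subtree bounds (lo, hi): at each node, require lo < value < hi,
then recurse left with hi=value and right with lo=value.
Preorder trace (stopping at first violation):
  at node 16 with bounds (-inf, +inf): OK
  at node 4 with bounds (-inf, 16): OK
  at node 2 with bounds (-inf, 4): OK
  at node 8 with bounds (4, 16): OK
  at node 10 with bounds (8, 16): OK
  at node 25 with bounds (16, +inf): OK
  at node 38 with bounds (25, +inf): OK
No violation found at any node.
Result: Valid BST


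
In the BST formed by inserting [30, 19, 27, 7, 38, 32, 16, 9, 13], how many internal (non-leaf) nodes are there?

Tree built from: [30, 19, 27, 7, 38, 32, 16, 9, 13]
Tree (level-order array): [30, 19, 38, 7, 27, 32, None, None, 16, None, None, None, None, 9, None, None, 13]
Rule: An internal node has at least one child.
Per-node child counts:
  node 30: 2 child(ren)
  node 19: 2 child(ren)
  node 7: 1 child(ren)
  node 16: 1 child(ren)
  node 9: 1 child(ren)
  node 13: 0 child(ren)
  node 27: 0 child(ren)
  node 38: 1 child(ren)
  node 32: 0 child(ren)
Matching nodes: [30, 19, 7, 16, 9, 38]
Count of internal (non-leaf) nodes: 6


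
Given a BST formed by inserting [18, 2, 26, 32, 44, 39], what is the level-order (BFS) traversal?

Tree insertion order: [18, 2, 26, 32, 44, 39]
Tree (level-order array): [18, 2, 26, None, None, None, 32, None, 44, 39]
BFS from the root, enqueuing left then right child of each popped node:
  queue [18] -> pop 18, enqueue [2, 26], visited so far: [18]
  queue [2, 26] -> pop 2, enqueue [none], visited so far: [18, 2]
  queue [26] -> pop 26, enqueue [32], visited so far: [18, 2, 26]
  queue [32] -> pop 32, enqueue [44], visited so far: [18, 2, 26, 32]
  queue [44] -> pop 44, enqueue [39], visited so far: [18, 2, 26, 32, 44]
  queue [39] -> pop 39, enqueue [none], visited so far: [18, 2, 26, 32, 44, 39]
Result: [18, 2, 26, 32, 44, 39]


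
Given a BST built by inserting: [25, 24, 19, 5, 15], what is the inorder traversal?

Tree insertion order: [25, 24, 19, 5, 15]
Tree (level-order array): [25, 24, None, 19, None, 5, None, None, 15]
Inorder traversal: [5, 15, 19, 24, 25]


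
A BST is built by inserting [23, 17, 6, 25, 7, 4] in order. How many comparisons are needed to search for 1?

Search path for 1: 23 -> 17 -> 6 -> 4
Found: False
Comparisons: 4


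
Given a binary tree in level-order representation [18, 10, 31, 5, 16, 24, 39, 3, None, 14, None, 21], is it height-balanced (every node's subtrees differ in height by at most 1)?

Tree (level-order array): [18, 10, 31, 5, 16, 24, 39, 3, None, 14, None, 21]
Definition: a tree is height-balanced if, at every node, |h(left) - h(right)| <= 1 (empty subtree has height -1).
Bottom-up per-node check:
  node 3: h_left=-1, h_right=-1, diff=0 [OK], height=0
  node 5: h_left=0, h_right=-1, diff=1 [OK], height=1
  node 14: h_left=-1, h_right=-1, diff=0 [OK], height=0
  node 16: h_left=0, h_right=-1, diff=1 [OK], height=1
  node 10: h_left=1, h_right=1, diff=0 [OK], height=2
  node 21: h_left=-1, h_right=-1, diff=0 [OK], height=0
  node 24: h_left=0, h_right=-1, diff=1 [OK], height=1
  node 39: h_left=-1, h_right=-1, diff=0 [OK], height=0
  node 31: h_left=1, h_right=0, diff=1 [OK], height=2
  node 18: h_left=2, h_right=2, diff=0 [OK], height=3
All nodes satisfy the balance condition.
Result: Balanced


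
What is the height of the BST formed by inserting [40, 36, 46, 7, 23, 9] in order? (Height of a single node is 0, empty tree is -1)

Insertion order: [40, 36, 46, 7, 23, 9]
Tree (level-order array): [40, 36, 46, 7, None, None, None, None, 23, 9]
Compute height bottom-up (empty subtree = -1):
  height(9) = 1 + max(-1, -1) = 0
  height(23) = 1 + max(0, -1) = 1
  height(7) = 1 + max(-1, 1) = 2
  height(36) = 1 + max(2, -1) = 3
  height(46) = 1 + max(-1, -1) = 0
  height(40) = 1 + max(3, 0) = 4
Height = 4


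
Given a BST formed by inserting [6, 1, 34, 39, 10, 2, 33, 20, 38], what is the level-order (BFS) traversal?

Tree insertion order: [6, 1, 34, 39, 10, 2, 33, 20, 38]
Tree (level-order array): [6, 1, 34, None, 2, 10, 39, None, None, None, 33, 38, None, 20]
BFS from the root, enqueuing left then right child of each popped node:
  queue [6] -> pop 6, enqueue [1, 34], visited so far: [6]
  queue [1, 34] -> pop 1, enqueue [2], visited so far: [6, 1]
  queue [34, 2] -> pop 34, enqueue [10, 39], visited so far: [6, 1, 34]
  queue [2, 10, 39] -> pop 2, enqueue [none], visited so far: [6, 1, 34, 2]
  queue [10, 39] -> pop 10, enqueue [33], visited so far: [6, 1, 34, 2, 10]
  queue [39, 33] -> pop 39, enqueue [38], visited so far: [6, 1, 34, 2, 10, 39]
  queue [33, 38] -> pop 33, enqueue [20], visited so far: [6, 1, 34, 2, 10, 39, 33]
  queue [38, 20] -> pop 38, enqueue [none], visited so far: [6, 1, 34, 2, 10, 39, 33, 38]
  queue [20] -> pop 20, enqueue [none], visited so far: [6, 1, 34, 2, 10, 39, 33, 38, 20]
Result: [6, 1, 34, 2, 10, 39, 33, 38, 20]


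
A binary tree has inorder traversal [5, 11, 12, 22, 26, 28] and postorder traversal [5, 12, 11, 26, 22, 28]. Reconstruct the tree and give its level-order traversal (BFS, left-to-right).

Inorder:   [5, 11, 12, 22, 26, 28]
Postorder: [5, 12, 11, 26, 22, 28]
Algorithm: postorder visits root last, so walk postorder right-to-left;
each value is the root of the current inorder slice — split it at that
value, recurse on the right subtree first, then the left.
Recursive splits:
  root=28; inorder splits into left=[5, 11, 12, 22, 26], right=[]
  root=22; inorder splits into left=[5, 11, 12], right=[26]
  root=26; inorder splits into left=[], right=[]
  root=11; inorder splits into left=[5], right=[12]
  root=12; inorder splits into left=[], right=[]
  root=5; inorder splits into left=[], right=[]
Reconstructed level-order: [28, 22, 11, 26, 5, 12]


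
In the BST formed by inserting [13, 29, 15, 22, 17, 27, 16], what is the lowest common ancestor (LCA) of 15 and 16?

Tree insertion order: [13, 29, 15, 22, 17, 27, 16]
Tree (level-order array): [13, None, 29, 15, None, None, 22, 17, 27, 16]
In a BST, the LCA of p=15, q=16 is the first node v on the
root-to-leaf path with p <= v <= q (go left if both < v, right if both > v).
Walk from root:
  at 13: both 15 and 16 > 13, go right
  at 29: both 15 and 16 < 29, go left
  at 15: 15 <= 15 <= 16, this is the LCA
LCA = 15


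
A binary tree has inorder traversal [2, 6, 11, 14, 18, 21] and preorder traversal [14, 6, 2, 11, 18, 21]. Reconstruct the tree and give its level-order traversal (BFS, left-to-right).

Inorder:  [2, 6, 11, 14, 18, 21]
Preorder: [14, 6, 2, 11, 18, 21]
Algorithm: preorder visits root first, so consume preorder in order;
for each root, split the current inorder slice at that value into
left-subtree inorder and right-subtree inorder, then recurse.
Recursive splits:
  root=14; inorder splits into left=[2, 6, 11], right=[18, 21]
  root=6; inorder splits into left=[2], right=[11]
  root=2; inorder splits into left=[], right=[]
  root=11; inorder splits into left=[], right=[]
  root=18; inorder splits into left=[], right=[21]
  root=21; inorder splits into left=[], right=[]
Reconstructed level-order: [14, 6, 18, 2, 11, 21]


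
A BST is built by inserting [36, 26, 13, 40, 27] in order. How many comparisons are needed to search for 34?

Search path for 34: 36 -> 26 -> 27
Found: False
Comparisons: 3


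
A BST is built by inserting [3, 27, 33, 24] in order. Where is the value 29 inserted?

Starting tree (level order): [3, None, 27, 24, 33]
Insertion path: 3 -> 27 -> 33
Result: insert 29 as left child of 33
Final tree (level order): [3, None, 27, 24, 33, None, None, 29]


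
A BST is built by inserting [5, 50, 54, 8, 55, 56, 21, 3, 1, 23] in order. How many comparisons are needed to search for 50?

Search path for 50: 5 -> 50
Found: True
Comparisons: 2


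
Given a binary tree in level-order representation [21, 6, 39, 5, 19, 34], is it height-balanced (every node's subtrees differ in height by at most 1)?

Tree (level-order array): [21, 6, 39, 5, 19, 34]
Definition: a tree is height-balanced if, at every node, |h(left) - h(right)| <= 1 (empty subtree has height -1).
Bottom-up per-node check:
  node 5: h_left=-1, h_right=-1, diff=0 [OK], height=0
  node 19: h_left=-1, h_right=-1, diff=0 [OK], height=0
  node 6: h_left=0, h_right=0, diff=0 [OK], height=1
  node 34: h_left=-1, h_right=-1, diff=0 [OK], height=0
  node 39: h_left=0, h_right=-1, diff=1 [OK], height=1
  node 21: h_left=1, h_right=1, diff=0 [OK], height=2
All nodes satisfy the balance condition.
Result: Balanced


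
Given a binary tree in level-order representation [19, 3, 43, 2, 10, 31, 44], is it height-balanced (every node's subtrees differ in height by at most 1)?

Tree (level-order array): [19, 3, 43, 2, 10, 31, 44]
Definition: a tree is height-balanced if, at every node, |h(left) - h(right)| <= 1 (empty subtree has height -1).
Bottom-up per-node check:
  node 2: h_left=-1, h_right=-1, diff=0 [OK], height=0
  node 10: h_left=-1, h_right=-1, diff=0 [OK], height=0
  node 3: h_left=0, h_right=0, diff=0 [OK], height=1
  node 31: h_left=-1, h_right=-1, diff=0 [OK], height=0
  node 44: h_left=-1, h_right=-1, diff=0 [OK], height=0
  node 43: h_left=0, h_right=0, diff=0 [OK], height=1
  node 19: h_left=1, h_right=1, diff=0 [OK], height=2
All nodes satisfy the balance condition.
Result: Balanced


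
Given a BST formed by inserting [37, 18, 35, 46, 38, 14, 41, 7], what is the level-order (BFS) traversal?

Tree insertion order: [37, 18, 35, 46, 38, 14, 41, 7]
Tree (level-order array): [37, 18, 46, 14, 35, 38, None, 7, None, None, None, None, 41]
BFS from the root, enqueuing left then right child of each popped node:
  queue [37] -> pop 37, enqueue [18, 46], visited so far: [37]
  queue [18, 46] -> pop 18, enqueue [14, 35], visited so far: [37, 18]
  queue [46, 14, 35] -> pop 46, enqueue [38], visited so far: [37, 18, 46]
  queue [14, 35, 38] -> pop 14, enqueue [7], visited so far: [37, 18, 46, 14]
  queue [35, 38, 7] -> pop 35, enqueue [none], visited so far: [37, 18, 46, 14, 35]
  queue [38, 7] -> pop 38, enqueue [41], visited so far: [37, 18, 46, 14, 35, 38]
  queue [7, 41] -> pop 7, enqueue [none], visited so far: [37, 18, 46, 14, 35, 38, 7]
  queue [41] -> pop 41, enqueue [none], visited so far: [37, 18, 46, 14, 35, 38, 7, 41]
Result: [37, 18, 46, 14, 35, 38, 7, 41]


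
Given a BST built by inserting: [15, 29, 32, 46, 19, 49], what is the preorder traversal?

Tree insertion order: [15, 29, 32, 46, 19, 49]
Tree (level-order array): [15, None, 29, 19, 32, None, None, None, 46, None, 49]
Preorder traversal: [15, 29, 19, 32, 46, 49]


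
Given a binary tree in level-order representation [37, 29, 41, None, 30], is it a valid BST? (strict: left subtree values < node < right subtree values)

Level-order array: [37, 29, 41, None, 30]
Validate using subtree bounds (lo, hi): at each node, require lo < value < hi,
then recurse left with hi=value and right with lo=value.
Preorder trace (stopping at first violation):
  at node 37 with bounds (-inf, +inf): OK
  at node 29 with bounds (-inf, 37): OK
  at node 30 with bounds (29, 37): OK
  at node 41 with bounds (37, +inf): OK
No violation found at any node.
Result: Valid BST


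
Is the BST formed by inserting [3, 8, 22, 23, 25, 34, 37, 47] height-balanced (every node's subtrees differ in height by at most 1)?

Tree (level-order array): [3, None, 8, None, 22, None, 23, None, 25, None, 34, None, 37, None, 47]
Definition: a tree is height-balanced if, at every node, |h(left) - h(right)| <= 1 (empty subtree has height -1).
Bottom-up per-node check:
  node 47: h_left=-1, h_right=-1, diff=0 [OK], height=0
  node 37: h_left=-1, h_right=0, diff=1 [OK], height=1
  node 34: h_left=-1, h_right=1, diff=2 [FAIL (|-1-1|=2 > 1)], height=2
  node 25: h_left=-1, h_right=2, diff=3 [FAIL (|-1-2|=3 > 1)], height=3
  node 23: h_left=-1, h_right=3, diff=4 [FAIL (|-1-3|=4 > 1)], height=4
  node 22: h_left=-1, h_right=4, diff=5 [FAIL (|-1-4|=5 > 1)], height=5
  node 8: h_left=-1, h_right=5, diff=6 [FAIL (|-1-5|=6 > 1)], height=6
  node 3: h_left=-1, h_right=6, diff=7 [FAIL (|-1-6|=7 > 1)], height=7
Node 34 violates the condition: |-1 - 1| = 2 > 1.
Result: Not balanced


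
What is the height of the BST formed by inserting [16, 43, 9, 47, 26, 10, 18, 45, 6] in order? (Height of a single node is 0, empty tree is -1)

Insertion order: [16, 43, 9, 47, 26, 10, 18, 45, 6]
Tree (level-order array): [16, 9, 43, 6, 10, 26, 47, None, None, None, None, 18, None, 45]
Compute height bottom-up (empty subtree = -1):
  height(6) = 1 + max(-1, -1) = 0
  height(10) = 1 + max(-1, -1) = 0
  height(9) = 1 + max(0, 0) = 1
  height(18) = 1 + max(-1, -1) = 0
  height(26) = 1 + max(0, -1) = 1
  height(45) = 1 + max(-1, -1) = 0
  height(47) = 1 + max(0, -1) = 1
  height(43) = 1 + max(1, 1) = 2
  height(16) = 1 + max(1, 2) = 3
Height = 3


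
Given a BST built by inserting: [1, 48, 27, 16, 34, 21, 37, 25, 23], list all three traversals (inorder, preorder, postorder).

Tree insertion order: [1, 48, 27, 16, 34, 21, 37, 25, 23]
Tree (level-order array): [1, None, 48, 27, None, 16, 34, None, 21, None, 37, None, 25, None, None, 23]
Inorder (L, root, R): [1, 16, 21, 23, 25, 27, 34, 37, 48]
Preorder (root, L, R): [1, 48, 27, 16, 21, 25, 23, 34, 37]
Postorder (L, R, root): [23, 25, 21, 16, 37, 34, 27, 48, 1]


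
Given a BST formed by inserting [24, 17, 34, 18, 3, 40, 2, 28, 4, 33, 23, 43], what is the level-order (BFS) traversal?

Tree insertion order: [24, 17, 34, 18, 3, 40, 2, 28, 4, 33, 23, 43]
Tree (level-order array): [24, 17, 34, 3, 18, 28, 40, 2, 4, None, 23, None, 33, None, 43]
BFS from the root, enqueuing left then right child of each popped node:
  queue [24] -> pop 24, enqueue [17, 34], visited so far: [24]
  queue [17, 34] -> pop 17, enqueue [3, 18], visited so far: [24, 17]
  queue [34, 3, 18] -> pop 34, enqueue [28, 40], visited so far: [24, 17, 34]
  queue [3, 18, 28, 40] -> pop 3, enqueue [2, 4], visited so far: [24, 17, 34, 3]
  queue [18, 28, 40, 2, 4] -> pop 18, enqueue [23], visited so far: [24, 17, 34, 3, 18]
  queue [28, 40, 2, 4, 23] -> pop 28, enqueue [33], visited so far: [24, 17, 34, 3, 18, 28]
  queue [40, 2, 4, 23, 33] -> pop 40, enqueue [43], visited so far: [24, 17, 34, 3, 18, 28, 40]
  queue [2, 4, 23, 33, 43] -> pop 2, enqueue [none], visited so far: [24, 17, 34, 3, 18, 28, 40, 2]
  queue [4, 23, 33, 43] -> pop 4, enqueue [none], visited so far: [24, 17, 34, 3, 18, 28, 40, 2, 4]
  queue [23, 33, 43] -> pop 23, enqueue [none], visited so far: [24, 17, 34, 3, 18, 28, 40, 2, 4, 23]
  queue [33, 43] -> pop 33, enqueue [none], visited so far: [24, 17, 34, 3, 18, 28, 40, 2, 4, 23, 33]
  queue [43] -> pop 43, enqueue [none], visited so far: [24, 17, 34, 3, 18, 28, 40, 2, 4, 23, 33, 43]
Result: [24, 17, 34, 3, 18, 28, 40, 2, 4, 23, 33, 43]


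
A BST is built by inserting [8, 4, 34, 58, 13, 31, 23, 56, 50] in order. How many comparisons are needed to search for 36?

Search path for 36: 8 -> 34 -> 58 -> 56 -> 50
Found: False
Comparisons: 5


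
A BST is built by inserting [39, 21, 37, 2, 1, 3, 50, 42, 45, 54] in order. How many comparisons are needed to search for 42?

Search path for 42: 39 -> 50 -> 42
Found: True
Comparisons: 3


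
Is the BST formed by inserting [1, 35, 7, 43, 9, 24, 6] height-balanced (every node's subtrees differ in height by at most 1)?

Tree (level-order array): [1, None, 35, 7, 43, 6, 9, None, None, None, None, None, 24]
Definition: a tree is height-balanced if, at every node, |h(left) - h(right)| <= 1 (empty subtree has height -1).
Bottom-up per-node check:
  node 6: h_left=-1, h_right=-1, diff=0 [OK], height=0
  node 24: h_left=-1, h_right=-1, diff=0 [OK], height=0
  node 9: h_left=-1, h_right=0, diff=1 [OK], height=1
  node 7: h_left=0, h_right=1, diff=1 [OK], height=2
  node 43: h_left=-1, h_right=-1, diff=0 [OK], height=0
  node 35: h_left=2, h_right=0, diff=2 [FAIL (|2-0|=2 > 1)], height=3
  node 1: h_left=-1, h_right=3, diff=4 [FAIL (|-1-3|=4 > 1)], height=4
Node 35 violates the condition: |2 - 0| = 2 > 1.
Result: Not balanced


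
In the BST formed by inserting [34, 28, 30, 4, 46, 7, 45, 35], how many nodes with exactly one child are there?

Tree built from: [34, 28, 30, 4, 46, 7, 45, 35]
Tree (level-order array): [34, 28, 46, 4, 30, 45, None, None, 7, None, None, 35]
Rule: These are nodes with exactly 1 non-null child.
Per-node child counts:
  node 34: 2 child(ren)
  node 28: 2 child(ren)
  node 4: 1 child(ren)
  node 7: 0 child(ren)
  node 30: 0 child(ren)
  node 46: 1 child(ren)
  node 45: 1 child(ren)
  node 35: 0 child(ren)
Matching nodes: [4, 46, 45]
Count of nodes with exactly one child: 3


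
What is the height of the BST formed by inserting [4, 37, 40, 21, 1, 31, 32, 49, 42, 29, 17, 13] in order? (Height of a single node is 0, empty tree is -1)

Insertion order: [4, 37, 40, 21, 1, 31, 32, 49, 42, 29, 17, 13]
Tree (level-order array): [4, 1, 37, None, None, 21, 40, 17, 31, None, 49, 13, None, 29, 32, 42]
Compute height bottom-up (empty subtree = -1):
  height(1) = 1 + max(-1, -1) = 0
  height(13) = 1 + max(-1, -1) = 0
  height(17) = 1 + max(0, -1) = 1
  height(29) = 1 + max(-1, -1) = 0
  height(32) = 1 + max(-1, -1) = 0
  height(31) = 1 + max(0, 0) = 1
  height(21) = 1 + max(1, 1) = 2
  height(42) = 1 + max(-1, -1) = 0
  height(49) = 1 + max(0, -1) = 1
  height(40) = 1 + max(-1, 1) = 2
  height(37) = 1 + max(2, 2) = 3
  height(4) = 1 + max(0, 3) = 4
Height = 4


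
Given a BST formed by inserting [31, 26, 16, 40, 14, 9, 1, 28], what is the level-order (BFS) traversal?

Tree insertion order: [31, 26, 16, 40, 14, 9, 1, 28]
Tree (level-order array): [31, 26, 40, 16, 28, None, None, 14, None, None, None, 9, None, 1]
BFS from the root, enqueuing left then right child of each popped node:
  queue [31] -> pop 31, enqueue [26, 40], visited so far: [31]
  queue [26, 40] -> pop 26, enqueue [16, 28], visited so far: [31, 26]
  queue [40, 16, 28] -> pop 40, enqueue [none], visited so far: [31, 26, 40]
  queue [16, 28] -> pop 16, enqueue [14], visited so far: [31, 26, 40, 16]
  queue [28, 14] -> pop 28, enqueue [none], visited so far: [31, 26, 40, 16, 28]
  queue [14] -> pop 14, enqueue [9], visited so far: [31, 26, 40, 16, 28, 14]
  queue [9] -> pop 9, enqueue [1], visited so far: [31, 26, 40, 16, 28, 14, 9]
  queue [1] -> pop 1, enqueue [none], visited so far: [31, 26, 40, 16, 28, 14, 9, 1]
Result: [31, 26, 40, 16, 28, 14, 9, 1]


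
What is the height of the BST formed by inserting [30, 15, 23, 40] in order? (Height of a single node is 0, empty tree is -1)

Insertion order: [30, 15, 23, 40]
Tree (level-order array): [30, 15, 40, None, 23]
Compute height bottom-up (empty subtree = -1):
  height(23) = 1 + max(-1, -1) = 0
  height(15) = 1 + max(-1, 0) = 1
  height(40) = 1 + max(-1, -1) = 0
  height(30) = 1 + max(1, 0) = 2
Height = 2


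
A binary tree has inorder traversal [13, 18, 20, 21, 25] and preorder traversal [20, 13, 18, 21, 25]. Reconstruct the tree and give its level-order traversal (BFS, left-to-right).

Inorder:  [13, 18, 20, 21, 25]
Preorder: [20, 13, 18, 21, 25]
Algorithm: preorder visits root first, so consume preorder in order;
for each root, split the current inorder slice at that value into
left-subtree inorder and right-subtree inorder, then recurse.
Recursive splits:
  root=20; inorder splits into left=[13, 18], right=[21, 25]
  root=13; inorder splits into left=[], right=[18]
  root=18; inorder splits into left=[], right=[]
  root=21; inorder splits into left=[], right=[25]
  root=25; inorder splits into left=[], right=[]
Reconstructed level-order: [20, 13, 21, 18, 25]


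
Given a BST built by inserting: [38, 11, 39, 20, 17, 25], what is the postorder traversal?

Tree insertion order: [38, 11, 39, 20, 17, 25]
Tree (level-order array): [38, 11, 39, None, 20, None, None, 17, 25]
Postorder traversal: [17, 25, 20, 11, 39, 38]


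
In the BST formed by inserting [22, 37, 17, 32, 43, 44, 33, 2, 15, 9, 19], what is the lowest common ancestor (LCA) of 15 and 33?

Tree insertion order: [22, 37, 17, 32, 43, 44, 33, 2, 15, 9, 19]
Tree (level-order array): [22, 17, 37, 2, 19, 32, 43, None, 15, None, None, None, 33, None, 44, 9]
In a BST, the LCA of p=15, q=33 is the first node v on the
root-to-leaf path with p <= v <= q (go left if both < v, right if both > v).
Walk from root:
  at 22: 15 <= 22 <= 33, this is the LCA
LCA = 22


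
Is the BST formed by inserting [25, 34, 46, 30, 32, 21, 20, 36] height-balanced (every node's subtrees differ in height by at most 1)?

Tree (level-order array): [25, 21, 34, 20, None, 30, 46, None, None, None, 32, 36]
Definition: a tree is height-balanced if, at every node, |h(left) - h(right)| <= 1 (empty subtree has height -1).
Bottom-up per-node check:
  node 20: h_left=-1, h_right=-1, diff=0 [OK], height=0
  node 21: h_left=0, h_right=-1, diff=1 [OK], height=1
  node 32: h_left=-1, h_right=-1, diff=0 [OK], height=0
  node 30: h_left=-1, h_right=0, diff=1 [OK], height=1
  node 36: h_left=-1, h_right=-1, diff=0 [OK], height=0
  node 46: h_left=0, h_right=-1, diff=1 [OK], height=1
  node 34: h_left=1, h_right=1, diff=0 [OK], height=2
  node 25: h_left=1, h_right=2, diff=1 [OK], height=3
All nodes satisfy the balance condition.
Result: Balanced


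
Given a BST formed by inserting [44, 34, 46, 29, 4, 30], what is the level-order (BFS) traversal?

Tree insertion order: [44, 34, 46, 29, 4, 30]
Tree (level-order array): [44, 34, 46, 29, None, None, None, 4, 30]
BFS from the root, enqueuing left then right child of each popped node:
  queue [44] -> pop 44, enqueue [34, 46], visited so far: [44]
  queue [34, 46] -> pop 34, enqueue [29], visited so far: [44, 34]
  queue [46, 29] -> pop 46, enqueue [none], visited so far: [44, 34, 46]
  queue [29] -> pop 29, enqueue [4, 30], visited so far: [44, 34, 46, 29]
  queue [4, 30] -> pop 4, enqueue [none], visited so far: [44, 34, 46, 29, 4]
  queue [30] -> pop 30, enqueue [none], visited so far: [44, 34, 46, 29, 4, 30]
Result: [44, 34, 46, 29, 4, 30]


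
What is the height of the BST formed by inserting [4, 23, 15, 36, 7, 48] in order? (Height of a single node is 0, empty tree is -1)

Insertion order: [4, 23, 15, 36, 7, 48]
Tree (level-order array): [4, None, 23, 15, 36, 7, None, None, 48]
Compute height bottom-up (empty subtree = -1):
  height(7) = 1 + max(-1, -1) = 0
  height(15) = 1 + max(0, -1) = 1
  height(48) = 1 + max(-1, -1) = 0
  height(36) = 1 + max(-1, 0) = 1
  height(23) = 1 + max(1, 1) = 2
  height(4) = 1 + max(-1, 2) = 3
Height = 3


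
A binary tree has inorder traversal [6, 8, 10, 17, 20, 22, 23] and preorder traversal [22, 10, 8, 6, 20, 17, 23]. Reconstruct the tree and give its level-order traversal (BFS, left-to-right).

Inorder:  [6, 8, 10, 17, 20, 22, 23]
Preorder: [22, 10, 8, 6, 20, 17, 23]
Algorithm: preorder visits root first, so consume preorder in order;
for each root, split the current inorder slice at that value into
left-subtree inorder and right-subtree inorder, then recurse.
Recursive splits:
  root=22; inorder splits into left=[6, 8, 10, 17, 20], right=[23]
  root=10; inorder splits into left=[6, 8], right=[17, 20]
  root=8; inorder splits into left=[6], right=[]
  root=6; inorder splits into left=[], right=[]
  root=20; inorder splits into left=[17], right=[]
  root=17; inorder splits into left=[], right=[]
  root=23; inorder splits into left=[], right=[]
Reconstructed level-order: [22, 10, 23, 8, 20, 6, 17]


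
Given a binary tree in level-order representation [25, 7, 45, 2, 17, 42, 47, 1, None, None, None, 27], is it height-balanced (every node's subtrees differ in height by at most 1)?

Tree (level-order array): [25, 7, 45, 2, 17, 42, 47, 1, None, None, None, 27]
Definition: a tree is height-balanced if, at every node, |h(left) - h(right)| <= 1 (empty subtree has height -1).
Bottom-up per-node check:
  node 1: h_left=-1, h_right=-1, diff=0 [OK], height=0
  node 2: h_left=0, h_right=-1, diff=1 [OK], height=1
  node 17: h_left=-1, h_right=-1, diff=0 [OK], height=0
  node 7: h_left=1, h_right=0, diff=1 [OK], height=2
  node 27: h_left=-1, h_right=-1, diff=0 [OK], height=0
  node 42: h_left=0, h_right=-1, diff=1 [OK], height=1
  node 47: h_left=-1, h_right=-1, diff=0 [OK], height=0
  node 45: h_left=1, h_right=0, diff=1 [OK], height=2
  node 25: h_left=2, h_right=2, diff=0 [OK], height=3
All nodes satisfy the balance condition.
Result: Balanced


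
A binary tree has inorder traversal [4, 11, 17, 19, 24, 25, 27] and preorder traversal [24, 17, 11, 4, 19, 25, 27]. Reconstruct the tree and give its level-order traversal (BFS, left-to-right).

Inorder:  [4, 11, 17, 19, 24, 25, 27]
Preorder: [24, 17, 11, 4, 19, 25, 27]
Algorithm: preorder visits root first, so consume preorder in order;
for each root, split the current inorder slice at that value into
left-subtree inorder and right-subtree inorder, then recurse.
Recursive splits:
  root=24; inorder splits into left=[4, 11, 17, 19], right=[25, 27]
  root=17; inorder splits into left=[4, 11], right=[19]
  root=11; inorder splits into left=[4], right=[]
  root=4; inorder splits into left=[], right=[]
  root=19; inorder splits into left=[], right=[]
  root=25; inorder splits into left=[], right=[27]
  root=27; inorder splits into left=[], right=[]
Reconstructed level-order: [24, 17, 25, 11, 19, 27, 4]


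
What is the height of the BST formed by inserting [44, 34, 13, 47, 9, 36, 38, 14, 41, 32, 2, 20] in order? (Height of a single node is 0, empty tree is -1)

Insertion order: [44, 34, 13, 47, 9, 36, 38, 14, 41, 32, 2, 20]
Tree (level-order array): [44, 34, 47, 13, 36, None, None, 9, 14, None, 38, 2, None, None, 32, None, 41, None, None, 20]
Compute height bottom-up (empty subtree = -1):
  height(2) = 1 + max(-1, -1) = 0
  height(9) = 1 + max(0, -1) = 1
  height(20) = 1 + max(-1, -1) = 0
  height(32) = 1 + max(0, -1) = 1
  height(14) = 1 + max(-1, 1) = 2
  height(13) = 1 + max(1, 2) = 3
  height(41) = 1 + max(-1, -1) = 0
  height(38) = 1 + max(-1, 0) = 1
  height(36) = 1 + max(-1, 1) = 2
  height(34) = 1 + max(3, 2) = 4
  height(47) = 1 + max(-1, -1) = 0
  height(44) = 1 + max(4, 0) = 5
Height = 5


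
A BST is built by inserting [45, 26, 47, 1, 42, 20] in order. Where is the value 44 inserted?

Starting tree (level order): [45, 26, 47, 1, 42, None, None, None, 20]
Insertion path: 45 -> 26 -> 42
Result: insert 44 as right child of 42
Final tree (level order): [45, 26, 47, 1, 42, None, None, None, 20, None, 44]


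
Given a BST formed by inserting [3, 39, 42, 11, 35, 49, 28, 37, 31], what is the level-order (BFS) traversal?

Tree insertion order: [3, 39, 42, 11, 35, 49, 28, 37, 31]
Tree (level-order array): [3, None, 39, 11, 42, None, 35, None, 49, 28, 37, None, None, None, 31]
BFS from the root, enqueuing left then right child of each popped node:
  queue [3] -> pop 3, enqueue [39], visited so far: [3]
  queue [39] -> pop 39, enqueue [11, 42], visited so far: [3, 39]
  queue [11, 42] -> pop 11, enqueue [35], visited so far: [3, 39, 11]
  queue [42, 35] -> pop 42, enqueue [49], visited so far: [3, 39, 11, 42]
  queue [35, 49] -> pop 35, enqueue [28, 37], visited so far: [3, 39, 11, 42, 35]
  queue [49, 28, 37] -> pop 49, enqueue [none], visited so far: [3, 39, 11, 42, 35, 49]
  queue [28, 37] -> pop 28, enqueue [31], visited so far: [3, 39, 11, 42, 35, 49, 28]
  queue [37, 31] -> pop 37, enqueue [none], visited so far: [3, 39, 11, 42, 35, 49, 28, 37]
  queue [31] -> pop 31, enqueue [none], visited so far: [3, 39, 11, 42, 35, 49, 28, 37, 31]
Result: [3, 39, 11, 42, 35, 49, 28, 37, 31]


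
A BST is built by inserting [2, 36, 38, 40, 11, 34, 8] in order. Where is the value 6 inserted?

Starting tree (level order): [2, None, 36, 11, 38, 8, 34, None, 40]
Insertion path: 2 -> 36 -> 11 -> 8
Result: insert 6 as left child of 8
Final tree (level order): [2, None, 36, 11, 38, 8, 34, None, 40, 6]


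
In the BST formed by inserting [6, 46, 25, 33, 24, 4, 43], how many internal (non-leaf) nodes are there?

Tree built from: [6, 46, 25, 33, 24, 4, 43]
Tree (level-order array): [6, 4, 46, None, None, 25, None, 24, 33, None, None, None, 43]
Rule: An internal node has at least one child.
Per-node child counts:
  node 6: 2 child(ren)
  node 4: 0 child(ren)
  node 46: 1 child(ren)
  node 25: 2 child(ren)
  node 24: 0 child(ren)
  node 33: 1 child(ren)
  node 43: 0 child(ren)
Matching nodes: [6, 46, 25, 33]
Count of internal (non-leaf) nodes: 4


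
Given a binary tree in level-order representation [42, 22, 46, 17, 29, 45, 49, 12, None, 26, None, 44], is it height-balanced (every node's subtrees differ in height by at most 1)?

Tree (level-order array): [42, 22, 46, 17, 29, 45, 49, 12, None, 26, None, 44]
Definition: a tree is height-balanced if, at every node, |h(left) - h(right)| <= 1 (empty subtree has height -1).
Bottom-up per-node check:
  node 12: h_left=-1, h_right=-1, diff=0 [OK], height=0
  node 17: h_left=0, h_right=-1, diff=1 [OK], height=1
  node 26: h_left=-1, h_right=-1, diff=0 [OK], height=0
  node 29: h_left=0, h_right=-1, diff=1 [OK], height=1
  node 22: h_left=1, h_right=1, diff=0 [OK], height=2
  node 44: h_left=-1, h_right=-1, diff=0 [OK], height=0
  node 45: h_left=0, h_right=-1, diff=1 [OK], height=1
  node 49: h_left=-1, h_right=-1, diff=0 [OK], height=0
  node 46: h_left=1, h_right=0, diff=1 [OK], height=2
  node 42: h_left=2, h_right=2, diff=0 [OK], height=3
All nodes satisfy the balance condition.
Result: Balanced


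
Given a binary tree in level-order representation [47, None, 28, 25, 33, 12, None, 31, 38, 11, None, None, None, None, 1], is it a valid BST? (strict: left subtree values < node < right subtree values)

Level-order array: [47, None, 28, 25, 33, 12, None, 31, 38, 11, None, None, None, None, 1]
Validate using subtree bounds (lo, hi): at each node, require lo < value < hi,
then recurse left with hi=value and right with lo=value.
Preorder trace (stopping at first violation):
  at node 47 with bounds (-inf, +inf): OK
  at node 28 with bounds (47, +inf): VIOLATION
Node 28 violates its bound: not (47 < 28 < +inf).
Result: Not a valid BST


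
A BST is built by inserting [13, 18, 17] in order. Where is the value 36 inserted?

Starting tree (level order): [13, None, 18, 17]
Insertion path: 13 -> 18
Result: insert 36 as right child of 18
Final tree (level order): [13, None, 18, 17, 36]


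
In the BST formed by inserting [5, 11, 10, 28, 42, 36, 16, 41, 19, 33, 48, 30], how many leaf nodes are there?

Tree built from: [5, 11, 10, 28, 42, 36, 16, 41, 19, 33, 48, 30]
Tree (level-order array): [5, None, 11, 10, 28, None, None, 16, 42, None, 19, 36, 48, None, None, 33, 41, None, None, 30]
Rule: A leaf has 0 children.
Per-node child counts:
  node 5: 1 child(ren)
  node 11: 2 child(ren)
  node 10: 0 child(ren)
  node 28: 2 child(ren)
  node 16: 1 child(ren)
  node 19: 0 child(ren)
  node 42: 2 child(ren)
  node 36: 2 child(ren)
  node 33: 1 child(ren)
  node 30: 0 child(ren)
  node 41: 0 child(ren)
  node 48: 0 child(ren)
Matching nodes: [10, 19, 30, 41, 48]
Count of leaf nodes: 5


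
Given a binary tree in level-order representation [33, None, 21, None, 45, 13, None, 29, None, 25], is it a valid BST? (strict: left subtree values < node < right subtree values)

Level-order array: [33, None, 21, None, 45, 13, None, 29, None, 25]
Validate using subtree bounds (lo, hi): at each node, require lo < value < hi,
then recurse left with hi=value and right with lo=value.
Preorder trace (stopping at first violation):
  at node 33 with bounds (-inf, +inf): OK
  at node 21 with bounds (33, +inf): VIOLATION
Node 21 violates its bound: not (33 < 21 < +inf).
Result: Not a valid BST


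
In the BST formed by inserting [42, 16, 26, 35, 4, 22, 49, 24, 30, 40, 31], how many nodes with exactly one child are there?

Tree built from: [42, 16, 26, 35, 4, 22, 49, 24, 30, 40, 31]
Tree (level-order array): [42, 16, 49, 4, 26, None, None, None, None, 22, 35, None, 24, 30, 40, None, None, None, 31]
Rule: These are nodes with exactly 1 non-null child.
Per-node child counts:
  node 42: 2 child(ren)
  node 16: 2 child(ren)
  node 4: 0 child(ren)
  node 26: 2 child(ren)
  node 22: 1 child(ren)
  node 24: 0 child(ren)
  node 35: 2 child(ren)
  node 30: 1 child(ren)
  node 31: 0 child(ren)
  node 40: 0 child(ren)
  node 49: 0 child(ren)
Matching nodes: [22, 30]
Count of nodes with exactly one child: 2


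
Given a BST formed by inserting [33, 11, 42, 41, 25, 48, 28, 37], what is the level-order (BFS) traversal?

Tree insertion order: [33, 11, 42, 41, 25, 48, 28, 37]
Tree (level-order array): [33, 11, 42, None, 25, 41, 48, None, 28, 37]
BFS from the root, enqueuing left then right child of each popped node:
  queue [33] -> pop 33, enqueue [11, 42], visited so far: [33]
  queue [11, 42] -> pop 11, enqueue [25], visited so far: [33, 11]
  queue [42, 25] -> pop 42, enqueue [41, 48], visited so far: [33, 11, 42]
  queue [25, 41, 48] -> pop 25, enqueue [28], visited so far: [33, 11, 42, 25]
  queue [41, 48, 28] -> pop 41, enqueue [37], visited so far: [33, 11, 42, 25, 41]
  queue [48, 28, 37] -> pop 48, enqueue [none], visited so far: [33, 11, 42, 25, 41, 48]
  queue [28, 37] -> pop 28, enqueue [none], visited so far: [33, 11, 42, 25, 41, 48, 28]
  queue [37] -> pop 37, enqueue [none], visited so far: [33, 11, 42, 25, 41, 48, 28, 37]
Result: [33, 11, 42, 25, 41, 48, 28, 37]


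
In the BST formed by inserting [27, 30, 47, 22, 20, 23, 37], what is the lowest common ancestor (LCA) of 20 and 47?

Tree insertion order: [27, 30, 47, 22, 20, 23, 37]
Tree (level-order array): [27, 22, 30, 20, 23, None, 47, None, None, None, None, 37]
In a BST, the LCA of p=20, q=47 is the first node v on the
root-to-leaf path with p <= v <= q (go left if both < v, right if both > v).
Walk from root:
  at 27: 20 <= 27 <= 47, this is the LCA
LCA = 27


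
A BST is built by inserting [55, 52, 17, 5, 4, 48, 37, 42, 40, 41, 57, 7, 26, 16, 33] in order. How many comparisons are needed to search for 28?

Search path for 28: 55 -> 52 -> 17 -> 48 -> 37 -> 26 -> 33
Found: False
Comparisons: 7


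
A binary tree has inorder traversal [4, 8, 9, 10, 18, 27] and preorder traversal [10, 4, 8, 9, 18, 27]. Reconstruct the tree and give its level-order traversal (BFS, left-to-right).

Inorder:  [4, 8, 9, 10, 18, 27]
Preorder: [10, 4, 8, 9, 18, 27]
Algorithm: preorder visits root first, so consume preorder in order;
for each root, split the current inorder slice at that value into
left-subtree inorder and right-subtree inorder, then recurse.
Recursive splits:
  root=10; inorder splits into left=[4, 8, 9], right=[18, 27]
  root=4; inorder splits into left=[], right=[8, 9]
  root=8; inorder splits into left=[], right=[9]
  root=9; inorder splits into left=[], right=[]
  root=18; inorder splits into left=[], right=[27]
  root=27; inorder splits into left=[], right=[]
Reconstructed level-order: [10, 4, 18, 8, 27, 9]


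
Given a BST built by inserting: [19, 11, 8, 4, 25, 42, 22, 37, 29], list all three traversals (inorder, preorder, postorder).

Tree insertion order: [19, 11, 8, 4, 25, 42, 22, 37, 29]
Tree (level-order array): [19, 11, 25, 8, None, 22, 42, 4, None, None, None, 37, None, None, None, 29]
Inorder (L, root, R): [4, 8, 11, 19, 22, 25, 29, 37, 42]
Preorder (root, L, R): [19, 11, 8, 4, 25, 22, 42, 37, 29]
Postorder (L, R, root): [4, 8, 11, 22, 29, 37, 42, 25, 19]


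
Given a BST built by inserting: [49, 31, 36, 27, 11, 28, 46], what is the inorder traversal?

Tree insertion order: [49, 31, 36, 27, 11, 28, 46]
Tree (level-order array): [49, 31, None, 27, 36, 11, 28, None, 46]
Inorder traversal: [11, 27, 28, 31, 36, 46, 49]


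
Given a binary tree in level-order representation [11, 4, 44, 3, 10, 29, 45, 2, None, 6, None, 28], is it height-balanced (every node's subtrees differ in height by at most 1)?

Tree (level-order array): [11, 4, 44, 3, 10, 29, 45, 2, None, 6, None, 28]
Definition: a tree is height-balanced if, at every node, |h(left) - h(right)| <= 1 (empty subtree has height -1).
Bottom-up per-node check:
  node 2: h_left=-1, h_right=-1, diff=0 [OK], height=0
  node 3: h_left=0, h_right=-1, diff=1 [OK], height=1
  node 6: h_left=-1, h_right=-1, diff=0 [OK], height=0
  node 10: h_left=0, h_right=-1, diff=1 [OK], height=1
  node 4: h_left=1, h_right=1, diff=0 [OK], height=2
  node 28: h_left=-1, h_right=-1, diff=0 [OK], height=0
  node 29: h_left=0, h_right=-1, diff=1 [OK], height=1
  node 45: h_left=-1, h_right=-1, diff=0 [OK], height=0
  node 44: h_left=1, h_right=0, diff=1 [OK], height=2
  node 11: h_left=2, h_right=2, diff=0 [OK], height=3
All nodes satisfy the balance condition.
Result: Balanced


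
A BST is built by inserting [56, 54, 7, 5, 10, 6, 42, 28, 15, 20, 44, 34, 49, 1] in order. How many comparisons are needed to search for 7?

Search path for 7: 56 -> 54 -> 7
Found: True
Comparisons: 3


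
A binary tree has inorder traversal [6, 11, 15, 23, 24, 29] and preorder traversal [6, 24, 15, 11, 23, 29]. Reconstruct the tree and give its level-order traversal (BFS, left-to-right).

Inorder:  [6, 11, 15, 23, 24, 29]
Preorder: [6, 24, 15, 11, 23, 29]
Algorithm: preorder visits root first, so consume preorder in order;
for each root, split the current inorder slice at that value into
left-subtree inorder and right-subtree inorder, then recurse.
Recursive splits:
  root=6; inorder splits into left=[], right=[11, 15, 23, 24, 29]
  root=24; inorder splits into left=[11, 15, 23], right=[29]
  root=15; inorder splits into left=[11], right=[23]
  root=11; inorder splits into left=[], right=[]
  root=23; inorder splits into left=[], right=[]
  root=29; inorder splits into left=[], right=[]
Reconstructed level-order: [6, 24, 15, 29, 11, 23]
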